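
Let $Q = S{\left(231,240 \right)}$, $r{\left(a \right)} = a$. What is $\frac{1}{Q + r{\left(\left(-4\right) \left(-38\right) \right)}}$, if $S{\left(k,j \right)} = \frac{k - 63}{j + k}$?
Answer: $\frac{157}{23920} \approx 0.0065635$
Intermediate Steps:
$S{\left(k,j \right)} = \frac{-63 + k}{j + k}$
$Q = \frac{56}{157}$ ($Q = \frac{-63 + 231}{240 + 231} = \frac{1}{471} \cdot 168 = \frac{56}{157} \approx 0.35669$)
$\frac{1}{Q + r{\left(\left(-4\right) \left(-38\right) \right)}} = \frac{1}{\frac{56}{157} - -152} = \frac{1}{\frac{56}{157} + 152} = \frac{1}{\frac{23920}{157}} = \frac{157}{23920}$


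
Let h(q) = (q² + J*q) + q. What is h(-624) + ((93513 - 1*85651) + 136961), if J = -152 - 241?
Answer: 778807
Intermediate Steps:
J = -393
h(q) = q² - 392*q (h(q) = (q² - 393*q) + q = q² - 392*q)
h(-624) + ((93513 - 1*85651) + 136961) = -624*(-392 - 624) + ((93513 - 1*85651) + 136961) = -624*(-1016) + ((93513 - 85651) + 136961) = 633984 + (7862 + 136961) = 633984 + 144823 = 778807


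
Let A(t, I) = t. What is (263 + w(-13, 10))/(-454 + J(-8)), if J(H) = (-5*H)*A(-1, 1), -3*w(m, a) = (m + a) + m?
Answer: -805/1482 ≈ -0.54319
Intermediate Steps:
w(m, a) = -2*m/3 - a/3 (w(m, a) = -((m + a) + m)/3 = -((a + m) + m)/3 = -(a + 2*m)/3 = -2*m/3 - a/3)
J(H) = 5*H (J(H) = -5*H*(-1) = 5*H)
(263 + w(-13, 10))/(-454 + J(-8)) = (263 + (-2/3*(-13) - 1/3*10))/(-454 + 5*(-8)) = (263 + (26/3 - 10/3))/(-454 - 40) = (263 + 16/3)/(-494) = (805/3)*(-1/494) = -805/1482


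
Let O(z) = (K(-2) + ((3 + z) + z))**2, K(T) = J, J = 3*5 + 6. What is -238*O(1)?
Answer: -160888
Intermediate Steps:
J = 21 (J = 15 + 6 = 21)
K(T) = 21
O(z) = (24 + 2*z)**2 (O(z) = (21 + ((3 + z) + z))**2 = (21 + (3 + 2*z))**2 = (24 + 2*z)**2)
-238*O(1) = -952*(12 + 1)**2 = -952*13**2 = -952*169 = -238*676 = -160888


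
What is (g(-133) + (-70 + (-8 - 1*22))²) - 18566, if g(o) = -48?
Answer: -8614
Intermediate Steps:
(g(-133) + (-70 + (-8 - 1*22))²) - 18566 = (-48 + (-70 + (-8 - 1*22))²) - 18566 = (-48 + (-70 + (-8 - 22))²) - 18566 = (-48 + (-70 - 30)²) - 18566 = (-48 + (-100)²) - 18566 = (-48 + 10000) - 18566 = 9952 - 18566 = -8614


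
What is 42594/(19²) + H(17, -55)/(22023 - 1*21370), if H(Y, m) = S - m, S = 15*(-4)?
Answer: 27812077/235733 ≈ 117.98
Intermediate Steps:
S = -60
H(Y, m) = -60 - m
42594/(19²) + H(17, -55)/(22023 - 1*21370) = 42594/(19²) + (-60 - 1*(-55))/(22023 - 1*21370) = 42594/361 + (-60 + 55)/(22023 - 21370) = 42594*(1/361) - 5/653 = 42594/361 - 5*1/653 = 42594/361 - 5/653 = 27812077/235733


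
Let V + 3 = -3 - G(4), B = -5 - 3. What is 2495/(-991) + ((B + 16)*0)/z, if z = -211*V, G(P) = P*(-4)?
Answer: -2495/991 ≈ -2.5177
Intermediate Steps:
G(P) = -4*P
B = -8
V = 10 (V = -3 + (-3 - (-4)*4) = -3 + (-3 - 1*(-16)) = -3 + (-3 + 16) = -3 + 13 = 10)
z = -2110 (z = -211*10 = -2110)
2495/(-991) + ((B + 16)*0)/z = 2495/(-991) + ((-8 + 16)*0)/(-2110) = 2495*(-1/991) + (8*0)*(-1/2110) = -2495/991 + 0*(-1/2110) = -2495/991 + 0 = -2495/991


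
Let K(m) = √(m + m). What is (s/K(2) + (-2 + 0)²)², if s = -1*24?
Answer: 64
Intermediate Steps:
s = -24
K(m) = √2*√m (K(m) = √(2*m) = √2*√m)
(s/K(2) + (-2 + 0)²)² = (-24/(√2*√2) + (-2 + 0)²)² = (-24/2 + (-2)²)² = (-24*½ + 4)² = (-12 + 4)² = (-8)² = 64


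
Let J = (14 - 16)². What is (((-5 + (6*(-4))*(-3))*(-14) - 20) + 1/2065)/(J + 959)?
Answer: -659423/662865 ≈ -0.99481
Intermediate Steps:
J = 4 (J = (-2)² = 4)
(((-5 + (6*(-4))*(-3))*(-14) - 20) + 1/2065)/(J + 959) = (((-5 + (6*(-4))*(-3))*(-14) - 20) + 1/2065)/(4 + 959) = (((-5 - 24*(-3))*(-14) - 20) + 1/2065)/963 = (((-5 + 72)*(-14) - 20) + 1/2065)*(1/963) = ((67*(-14) - 20) + 1/2065)*(1/963) = ((-938 - 20) + 1/2065)*(1/963) = (-958 + 1/2065)*(1/963) = -1978269/2065*1/963 = -659423/662865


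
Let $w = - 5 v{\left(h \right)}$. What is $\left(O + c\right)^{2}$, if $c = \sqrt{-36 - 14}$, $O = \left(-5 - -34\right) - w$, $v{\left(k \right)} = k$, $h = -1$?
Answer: $526 + 240 i \sqrt{2} \approx 526.0 + 339.41 i$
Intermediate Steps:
$w = 5$ ($w = \left(-5\right) \left(-1\right) = 5$)
$O = 24$ ($O = \left(-5 - -34\right) - 5 = \left(-5 + 34\right) - 5 = 29 - 5 = 24$)
$c = 5 i \sqrt{2}$ ($c = \sqrt{-50} = 5 i \sqrt{2} \approx 7.0711 i$)
$\left(O + c\right)^{2} = \left(24 + 5 i \sqrt{2}\right)^{2}$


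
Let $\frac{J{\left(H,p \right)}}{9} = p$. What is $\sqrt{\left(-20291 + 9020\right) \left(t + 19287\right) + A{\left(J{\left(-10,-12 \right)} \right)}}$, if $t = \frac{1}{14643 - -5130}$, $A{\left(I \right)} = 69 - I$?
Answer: $\frac{i \sqrt{330640456467}}{39} \approx 14744.0 i$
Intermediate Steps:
$J{\left(H,p \right)} = 9 p$
$t = \frac{1}{19773}$ ($t = \frac{1}{14643 + 5130} = \frac{1}{19773} \approx 5.0574 \cdot 10^{-5}$)
$\sqrt{\left(-20291 + 9020\right) \left(t + 19287\right) + A{\left(J{\left(-10,-12 \right)} \right)}} = \sqrt{\left(-20291 + 9020\right) \left(\frac{1}{19773} + 19287\right) - \left(-69 + 9 \left(-12\right)\right)} = \sqrt{\left(-11271\right) \frac{381361852}{19773} + \left(69 - -108\right)} = \sqrt{- \frac{110213575228}{507} + \left(69 + 108\right)} = \sqrt{- \frac{110213575228}{507} + 177} = \sqrt{- \frac{110213485489}{507}} = \frac{i \sqrt{330640456467}}{39}$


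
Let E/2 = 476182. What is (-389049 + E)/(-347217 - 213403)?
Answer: -112663/112124 ≈ -1.0048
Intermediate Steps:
E = 952364 (E = 2*476182 = 952364)
(-389049 + E)/(-347217 - 213403) = (-389049 + 952364)/(-347217 - 213403) = 563315/(-560620) = 563315*(-1/560620) = -112663/112124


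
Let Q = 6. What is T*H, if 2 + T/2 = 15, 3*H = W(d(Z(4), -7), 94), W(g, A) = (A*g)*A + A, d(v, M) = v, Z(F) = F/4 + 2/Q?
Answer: 926276/9 ≈ 1.0292e+5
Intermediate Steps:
Z(F) = 1/3 + F/4 (Z(F) = F/4 + 2/6 = F*(1/4) + 2*(1/6) = F/4 + 1/3 = 1/3 + F/4)
W(g, A) = A + g*A**2 (W(g, A) = g*A**2 + A = A + g*A**2)
H = 35626/9 (H = (94*(1 + 94*(1/3 + (1/4)*4)))/3 = (94*(1 + 94*(1/3 + 1)))/3 = (94*(1 + 94*(4/3)))/3 = (94*(1 + 376/3))/3 = (94*(379/3))/3 = (1/3)*(35626/3) = 35626/9 ≈ 3958.4)
T = 26 (T = -4 + 2*15 = -4 + 30 = 26)
T*H = 26*(35626/9) = 926276/9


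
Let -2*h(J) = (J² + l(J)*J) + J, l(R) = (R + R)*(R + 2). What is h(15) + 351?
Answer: -3594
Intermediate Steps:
l(R) = 2*R*(2 + R) (l(R) = (2*R)*(2 + R) = 2*R*(2 + R))
h(J) = -J/2 - J²/2 - J²*(2 + J) (h(J) = -((J² + (2*J*(2 + J))*J) + J)/2 = -((J² + 2*J²*(2 + J)) + J)/2 = -(J + J² + 2*J²*(2 + J))/2 = -J/2 - J²/2 - J²*(2 + J))
h(15) + 351 = -½*15*(1 + 15 + 2*15*(2 + 15)) + 351 = -½*15*(1 + 15 + 2*15*17) + 351 = -½*15*(1 + 15 + 510) + 351 = -½*15*526 + 351 = -3945 + 351 = -3594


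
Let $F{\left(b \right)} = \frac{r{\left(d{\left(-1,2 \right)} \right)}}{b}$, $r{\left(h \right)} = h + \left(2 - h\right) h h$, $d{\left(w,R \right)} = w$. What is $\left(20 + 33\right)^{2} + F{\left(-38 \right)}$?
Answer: $\frac{53370}{19} \approx 2808.9$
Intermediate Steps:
$r{\left(h \right)} = h + h^{2} \left(2 - h\right)$ ($r{\left(h \right)} = h + \left(2 - h\right) h^{2} = h + h^{2} \left(2 - h\right)$)
$F{\left(b \right)} = \frac{2}{b}$ ($F{\left(b \right)} = \frac{\left(-1\right) \left(1 - \left(-1\right)^{2} + 2 \left(-1\right)\right)}{b} = \frac{\left(-1\right) \left(1 - 1 - 2\right)}{b} = \frac{\left(-1\right) \left(-2\right)}{b} = \frac{2}{b}$)
$\left(20 + 33\right)^{2} + F{\left(-38 \right)} = \left(20 + 33\right)^{2} + \frac{2}{-38} = 53^{2} + 2 \left(- \frac{1}{38}\right) = 2809 - \frac{1}{19} = \frac{53370}{19}$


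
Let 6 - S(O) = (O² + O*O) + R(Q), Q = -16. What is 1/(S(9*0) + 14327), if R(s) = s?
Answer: 1/14349 ≈ 6.9691e-5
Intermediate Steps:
S(O) = 22 - 2*O² (S(O) = 6 - ((O² + O*O) - 16) = 6 - ((O² + O²) - 16) = 6 - (2*O² - 16) = 6 - (-16 + 2*O²) = 6 + (16 - 2*O²) = 22 - 2*O²)
1/(S(9*0) + 14327) = 1/((22 - 2*(9*0)²) + 14327) = 1/((22 - 2*0²) + 14327) = 1/((22 - 2*0) + 14327) = 1/((22 + 0) + 14327) = 1/(22 + 14327) = 1/14349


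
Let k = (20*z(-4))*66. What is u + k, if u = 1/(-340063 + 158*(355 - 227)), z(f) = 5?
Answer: 2110937399/319839 ≈ 6600.0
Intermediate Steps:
u = -1/319839 (u = 1/(-340063 + 158*128) = 1/(-340063 + 20224) = 1/(-319839) = -1/319839 ≈ -3.1266e-6)
k = 6600 (k = (20*5)*66 = 100*66 = 6600)
u + k = -1/319839 + 6600 = 2110937399/319839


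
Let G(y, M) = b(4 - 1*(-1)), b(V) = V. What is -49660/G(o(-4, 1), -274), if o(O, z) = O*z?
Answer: -9932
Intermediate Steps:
G(y, M) = 5 (G(y, M) = 4 - 1*(-1) = 4 + 1 = 5)
-49660/G(o(-4, 1), -274) = -49660/5 = -49660*⅕ = -9932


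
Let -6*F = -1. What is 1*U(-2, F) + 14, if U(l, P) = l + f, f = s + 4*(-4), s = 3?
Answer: -1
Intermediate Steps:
F = ⅙ (F = -⅙*(-1) = ⅙ ≈ 0.16667)
f = -13 (f = 3 + 4*(-4) = 3 - 16 = -13)
U(l, P) = -13 + l (U(l, P) = l - 13 = -13 + l)
1*U(-2, F) + 14 = 1*(-13 - 2) + 14 = 1*(-15) + 14 = -15 + 14 = -1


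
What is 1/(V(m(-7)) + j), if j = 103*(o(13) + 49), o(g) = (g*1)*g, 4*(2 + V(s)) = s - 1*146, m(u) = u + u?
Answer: 1/22412 ≈ 4.4619e-5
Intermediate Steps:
m(u) = 2*u
V(s) = -77/2 + s/4 (V(s) = -2 + (s - 1*146)/4 = -2 + (s - 146)/4 = -2 + (-146 + s)/4 = -2 + (-73/2 + s/4) = -77/2 + s/4)
o(g) = g² (o(g) = g*g = g²)
j = 22454 (j = 103*(13² + 49) = 103*(169 + 49) = 103*218 = 22454)
1/(V(m(-7)) + j) = 1/((-77/2 + (2*(-7))/4) + 22454) = 1/((-77/2 + (¼)*(-14)) + 22454) = 1/((-77/2 - 7/2) + 22454) = 1/(-42 + 22454) = 1/22412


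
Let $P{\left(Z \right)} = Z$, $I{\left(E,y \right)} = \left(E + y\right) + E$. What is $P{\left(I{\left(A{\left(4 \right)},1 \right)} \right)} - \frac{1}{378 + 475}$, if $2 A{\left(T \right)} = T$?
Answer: $\frac{4264}{853} \approx 4.9988$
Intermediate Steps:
$A{\left(T \right)} = \frac{T}{2}$
$I{\left(E,y \right)} = y + 2 E$
$P{\left(I{\left(A{\left(4 \right)},1 \right)} \right)} - \frac{1}{378 + 475} = \left(1 + 2 \cdot \frac{1}{2} \cdot 4\right) - \frac{1}{378 + 475} = \left(1 + 2 \cdot 2\right) - \frac{1}{853} = \left(1 + 4\right) - \frac{1}{853} = 5 - \frac{1}{853} = \frac{4264}{853}$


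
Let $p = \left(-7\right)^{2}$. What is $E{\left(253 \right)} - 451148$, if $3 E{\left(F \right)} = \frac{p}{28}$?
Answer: $- \frac{5413769}{12} \approx -4.5115 \cdot 10^{5}$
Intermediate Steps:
$p = 49$
$E{\left(F \right)} = \frac{7}{12}$ ($E{\left(F \right)} = \frac{49 \cdot \frac{1}{28}}{3} = \frac{1}{3} \cdot \frac{7}{4} = \frac{7}{12}$)
$E{\left(253 \right)} - 451148 = \frac{7}{12} - 451148 = - \frac{5413769}{12}$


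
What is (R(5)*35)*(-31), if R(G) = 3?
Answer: -3255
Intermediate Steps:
(R(5)*35)*(-31) = (3*35)*(-31) = 105*(-31) = -3255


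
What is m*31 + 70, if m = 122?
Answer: 3852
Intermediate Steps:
m*31 + 70 = 122*31 + 70 = 3782 + 70 = 3852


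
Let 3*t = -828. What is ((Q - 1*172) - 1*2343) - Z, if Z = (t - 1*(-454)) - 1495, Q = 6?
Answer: -1192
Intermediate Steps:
t = -276 (t = (1/3)*(-828) = -276)
Z = -1317 (Z = (-276 - 1*(-454)) - 1495 = (-276 + 454) - 1495 = 178 - 1495 = -1317)
((Q - 1*172) - 1*2343) - Z = ((6 - 1*172) - 1*2343) - 1*(-1317) = ((6 - 172) - 2343) + 1317 = (-166 - 2343) + 1317 = -2509 + 1317 = -1192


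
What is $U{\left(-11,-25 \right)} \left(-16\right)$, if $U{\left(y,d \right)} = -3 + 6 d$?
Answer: $2448$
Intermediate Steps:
$U{\left(-11,-25 \right)} \left(-16\right) = \left(-3 + 6 \left(-25\right)\right) \left(-16\right) = \left(-3 - 150\right) \left(-16\right) = \left(-153\right) \left(-16\right) = 2448$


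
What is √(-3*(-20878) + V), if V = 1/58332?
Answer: √53279960109087/29166 ≈ 250.27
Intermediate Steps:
V = 1/58332 ≈ 1.7143e-5
√(-3*(-20878) + V) = √(-3*(-20878) + 1/58332) = √(62634 + 1/58332) = √(3653566489/58332) = √53279960109087/29166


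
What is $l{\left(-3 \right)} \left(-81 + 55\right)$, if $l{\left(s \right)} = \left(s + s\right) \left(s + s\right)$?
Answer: $-936$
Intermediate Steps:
$l{\left(s \right)} = 4 s^{2}$ ($l{\left(s \right)} = 2 s 2 s = 4 s^{2}$)
$l{\left(-3 \right)} \left(-81 + 55\right) = 4 \left(-3\right)^{2} \left(-81 + 55\right) = 4 \cdot 9 \left(-26\right) = 36 \left(-26\right) = -936$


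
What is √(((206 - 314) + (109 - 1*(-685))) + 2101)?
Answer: √2787 ≈ 52.792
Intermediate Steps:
√(((206 - 314) + (109 - 1*(-685))) + 2101) = √((-108 + (109 + 685)) + 2101) = √((-108 + 794) + 2101) = √(686 + 2101) = √2787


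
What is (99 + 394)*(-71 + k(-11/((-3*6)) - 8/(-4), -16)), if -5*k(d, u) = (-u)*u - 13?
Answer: -42398/5 ≈ -8479.6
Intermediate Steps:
k(d, u) = 13/5 + u²/5 (k(d, u) = -((-u)*u - 13)/5 = -(-u² - 13)/5 = -(-13 - u²)/5 = 13/5 + u²/5)
(99 + 394)*(-71 + k(-11/((-3*6)) - 8/(-4), -16)) = (99 + 394)*(-71 + (13/5 + (⅕)*(-16)²)) = 493*(-71 + (13/5 + (⅕)*256)) = 493*(-71 + (13/5 + 256/5)) = 493*(-71 + 269/5) = 493*(-86/5) = -42398/5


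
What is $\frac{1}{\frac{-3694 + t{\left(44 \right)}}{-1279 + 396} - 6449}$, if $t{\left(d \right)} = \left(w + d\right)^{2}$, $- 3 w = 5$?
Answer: $- \frac{7947}{51233086} \approx -0.00015511$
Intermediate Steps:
$w = - \frac{5}{3}$ ($w = \left(- \frac{1}{3}\right) 5 = - \frac{5}{3} \approx -1.6667$)
$t{\left(d \right)} = \left(- \frac{5}{3} + d\right)^{2}$
$\frac{1}{\frac{-3694 + t{\left(44 \right)}}{-1279 + 396} - 6449} = \frac{1}{\frac{-3694 + \frac{\left(-5 + 3 \cdot 44\right)^{2}}{9}}{-1279 + 396} - 6449} = \frac{1}{\frac{-3694 + \frac{\left(-5 + 132\right)^{2}}{9}}{-883} - 6449} = \frac{1}{\left(-3694 + \frac{127^{2}}{9}\right) \left(- \frac{1}{883}\right) - 6449} = \frac{1}{\left(-3694 + \frac{1}{9} \cdot 16129\right) \left(- \frac{1}{883}\right) - 6449} = \frac{1}{\left(-3694 + \frac{16129}{9}\right) \left(- \frac{1}{883}\right) - 6449} = \frac{1}{\left(- \frac{17117}{9}\right) \left(- \frac{1}{883}\right) - 6449} = \frac{1}{\frac{17117}{7947} - 6449} = \frac{1}{- \frac{51233086}{7947}} = - \frac{7947}{51233086}$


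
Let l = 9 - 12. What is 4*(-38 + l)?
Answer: -164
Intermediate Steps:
l = -3
4*(-38 + l) = 4*(-38 - 3) = 4*(-41) = -164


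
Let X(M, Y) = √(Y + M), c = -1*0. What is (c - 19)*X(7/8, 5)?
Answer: -19*√94/4 ≈ -46.053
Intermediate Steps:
c = 0
X(M, Y) = √(M + Y)
(c - 19)*X(7/8, 5) = (0 - 19)*√(7/8 + 5) = -19*√(7*(⅛) + 5) = -19*√(7/8 + 5) = -19*√94/4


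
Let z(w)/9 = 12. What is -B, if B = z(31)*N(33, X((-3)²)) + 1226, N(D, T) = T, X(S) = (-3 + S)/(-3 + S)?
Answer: -1334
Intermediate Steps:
z(w) = 108 (z(w) = 9*12 = 108)
X(S) = 1
B = 1334 (B = 108*1 + 1226 = 108 + 1226 = 1334)
-B = -1*1334 = -1334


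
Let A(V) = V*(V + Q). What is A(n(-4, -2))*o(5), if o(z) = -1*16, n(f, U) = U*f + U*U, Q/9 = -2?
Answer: 1152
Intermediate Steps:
Q = -18 (Q = 9*(-2) = -18)
n(f, U) = U**2 + U*f (n(f, U) = U*f + U**2 = U**2 + U*f)
o(z) = -16
A(V) = V*(-18 + V) (A(V) = V*(V - 18) = V*(-18 + V))
A(n(-4, -2))*o(5) = ((-2*(-2 - 4))*(-18 - 2*(-2 - 4)))*(-16) = ((-2*(-6))*(-18 - 2*(-6)))*(-16) = (12*(-18 + 12))*(-16) = (12*(-6))*(-16) = -72*(-16) = 1152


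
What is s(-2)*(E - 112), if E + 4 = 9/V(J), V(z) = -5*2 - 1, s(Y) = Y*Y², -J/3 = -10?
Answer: 10280/11 ≈ 934.54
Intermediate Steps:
J = 30 (J = -3*(-10) = 30)
s(Y) = Y³
V(z) = -11 (V(z) = -10 - 1 = -11)
E = -53/11 (E = -4 + 9/(-11) = -4 + 9*(-1/11) = -4 - 9/11 = -53/11 ≈ -4.8182)
s(-2)*(E - 112) = (-2)³*(-53/11 - 112) = -8*(-1285/11) = 10280/11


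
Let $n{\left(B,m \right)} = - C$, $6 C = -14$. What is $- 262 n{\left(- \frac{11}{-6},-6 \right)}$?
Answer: $- \frac{1834}{3} \approx -611.33$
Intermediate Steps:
$C = - \frac{7}{3}$ ($C = \frac{1}{6} \left(-14\right) = - \frac{7}{3} \approx -2.3333$)
$n{\left(B,m \right)} = \frac{7}{3}$ ($n{\left(B,m \right)} = \left(-1\right) \left(- \frac{7}{3}\right) = \frac{7}{3}$)
$- 262 n{\left(- \frac{11}{-6},-6 \right)} = \left(-262\right) \frac{7}{3} = - \frac{1834}{3}$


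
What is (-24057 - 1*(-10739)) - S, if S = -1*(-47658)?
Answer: -60976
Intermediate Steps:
S = 47658
(-24057 - 1*(-10739)) - S = (-24057 - 1*(-10739)) - 1*47658 = (-24057 + 10739) - 47658 = -13318 - 47658 = -60976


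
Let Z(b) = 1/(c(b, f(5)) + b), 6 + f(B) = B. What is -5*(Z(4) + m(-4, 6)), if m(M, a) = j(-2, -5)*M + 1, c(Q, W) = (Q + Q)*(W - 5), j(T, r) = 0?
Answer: -215/44 ≈ -4.8864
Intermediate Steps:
f(B) = -6 + B
c(Q, W) = 2*Q*(-5 + W) (c(Q, W) = (2*Q)*(-5 + W) = 2*Q*(-5 + W))
Z(b) = -1/(11*b) (Z(b) = 1/(2*b*(-5 + (-6 + 5)) + b) = 1/(2*b*(-5 - 1) + b) = 1/(2*b*(-6) + b) = 1/(-12*b + b) = 1/(-11*b) = -1/(11*b))
m(M, a) = 1 (m(M, a) = 0*M + 1 = 0 + 1 = 1)
-5*(Z(4) + m(-4, 6)) = -5*(-1/11/4 + 1) = -5*(-1/11*¼ + 1) = -5*(-1/44 + 1) = -5*43/44 = -215/44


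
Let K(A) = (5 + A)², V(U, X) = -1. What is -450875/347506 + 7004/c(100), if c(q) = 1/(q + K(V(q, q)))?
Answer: 282335663909/347506 ≈ 8.1246e+5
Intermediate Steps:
c(q) = 1/(16 + q) (c(q) = 1/(q + (5 - 1)²) = 1/(q + 4²) = 1/(q + 16) = 1/(16 + q))
-450875/347506 + 7004/c(100) = -450875/347506 + 7004/(1/(16 + 100)) = -450875*1/347506 + 7004/(1/116) = -450875/347506 + 7004/(1/116) = -450875/347506 + 7004*116 = -450875/347506 + 812464 = 282335663909/347506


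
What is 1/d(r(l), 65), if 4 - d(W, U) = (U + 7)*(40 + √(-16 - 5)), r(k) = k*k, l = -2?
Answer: I/(4*(-719*I + 18*√21)) ≈ -0.00034319 + 3.9372e-5*I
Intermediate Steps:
r(k) = k²
d(W, U) = 4 - (7 + U)*(40 + I*√21) (d(W, U) = 4 - (U + 7)*(40 + √(-16 - 5)) = 4 - (7 + U)*(40 + √(-21)) = 4 - (7 + U)*(40 + I*√21))
1/d(r(l), 65) = 1/(-276 - 40*65 - 7*I*√21 - 1*I*65*√21) = 1/(-276 - 2600 - 7*I*√21 - 65*I*√21) = 1/(-2876 - 72*I*√21)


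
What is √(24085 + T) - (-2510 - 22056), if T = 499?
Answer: 24566 + 2*√6146 ≈ 24723.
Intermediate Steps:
√(24085 + T) - (-2510 - 22056) = √(24085 + 499) - (-2510 - 22056) = √24584 - 1*(-24566) = 2*√6146 + 24566 = 24566 + 2*√6146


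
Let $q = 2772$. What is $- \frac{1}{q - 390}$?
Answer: $- \frac{1}{2382} \approx -0.00041982$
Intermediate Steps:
$- \frac{1}{q - 390} = - \frac{1}{2772 - 390} = - \frac{1}{2382}$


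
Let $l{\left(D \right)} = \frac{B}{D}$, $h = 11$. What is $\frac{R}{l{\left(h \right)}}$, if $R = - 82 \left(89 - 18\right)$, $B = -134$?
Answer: $\frac{32021}{67} \approx 477.93$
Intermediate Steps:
$l{\left(D \right)} = - \frac{134}{D}$
$R = -5822$ ($R = \left(-82\right) 71 = -5822$)
$\frac{R}{l{\left(h \right)}} = - \frac{5822}{\left(-134\right) \frac{1}{11}} = - \frac{5822}{- \frac{134}{11}} = \left(-5822\right) \left(- \frac{11}{134}\right) = \frac{32021}{67}$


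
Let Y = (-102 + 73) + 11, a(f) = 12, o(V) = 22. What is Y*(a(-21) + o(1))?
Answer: -612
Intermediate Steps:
Y = -18 (Y = -29 + 11 = -18)
Y*(a(-21) + o(1)) = -18*(12 + 22) = -18*34 = -612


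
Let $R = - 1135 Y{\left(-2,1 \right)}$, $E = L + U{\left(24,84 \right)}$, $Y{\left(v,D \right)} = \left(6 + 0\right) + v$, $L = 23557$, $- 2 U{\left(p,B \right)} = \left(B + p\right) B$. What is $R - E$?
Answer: $-23561$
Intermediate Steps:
$U{\left(p,B \right)} = - \frac{B \left(B + p\right)}{2}$ ($U{\left(p,B \right)} = - \frac{\left(B + p\right) B}{2} = - \frac{B \left(B + p\right)}{2}$)
$Y{\left(v,D \right)} = 6 + v$
$E = 19021$ ($E = 23557 - 42 \left(84 + 24\right) = 23557 - 42 \cdot 108 = 23557 - 4536 = 19021$)
$R = -4540$ ($R = - 1135 \left(6 - 2\right) = \left(-1135\right) 4 = -4540$)
$R - E = -4540 - 19021 = -23561$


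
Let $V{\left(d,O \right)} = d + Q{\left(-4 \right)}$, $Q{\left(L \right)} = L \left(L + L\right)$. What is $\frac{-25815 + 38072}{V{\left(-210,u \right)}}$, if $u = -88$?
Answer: $- \frac{12257}{178} \approx -68.859$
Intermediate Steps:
$Q{\left(L \right)} = 2 L^{2}$ ($Q{\left(L \right)} = L 2 L = 2 L^{2}$)
$V{\left(d,O \right)} = 32 + d$ ($V{\left(d,O \right)} = d + 2 \left(-4\right)^{2} = d + 2 \cdot 16 = d + 32 = 32 + d$)
$\frac{-25815 + 38072}{V{\left(-210,u \right)}} = \frac{-25815 + 38072}{32 - 210} = \frac{12257}{-178} = 12257 \left(- \frac{1}{178}\right) = - \frac{12257}{178}$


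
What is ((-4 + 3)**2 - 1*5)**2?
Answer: 16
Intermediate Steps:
((-4 + 3)**2 - 1*5)**2 = ((-1)**2 - 5)**2 = (1 - 5)**2 = (-4)**2 = 16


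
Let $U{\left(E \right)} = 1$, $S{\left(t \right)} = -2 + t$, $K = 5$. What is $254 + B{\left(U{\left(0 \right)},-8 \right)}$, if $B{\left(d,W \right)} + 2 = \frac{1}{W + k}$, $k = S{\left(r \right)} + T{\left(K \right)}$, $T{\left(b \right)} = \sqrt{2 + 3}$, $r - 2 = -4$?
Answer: $\frac{35016}{139} - \frac{\sqrt{5}}{139} \approx 251.9$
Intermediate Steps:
$r = -2$ ($r = 2 - 4 = -2$)
$T{\left(b \right)} = \sqrt{5}$
$k = -4 + \sqrt{5}$ ($k = \left(-2 - 2\right) + \sqrt{5} = -4 + \sqrt{5} \approx -1.7639$)
$B{\left(d,W \right)} = -2 + \frac{1}{-4 + W + \sqrt{5}}$ ($B{\left(d,W \right)} = -2 + \frac{1}{W - \left(4 - \sqrt{5}\right)} = -2 + \frac{1}{-4 + W + \sqrt{5}}$)
$254 + B{\left(U{\left(0 \right)},-8 \right)} = 254 + \frac{9 - -16 - 2 \sqrt{5}}{-4 - 8 + \sqrt{5}} = 254 + \frac{9 + 16 - 2 \sqrt{5}}{-12 + \sqrt{5}} = 254 + \frac{25 - 2 \sqrt{5}}{-12 + \sqrt{5}}$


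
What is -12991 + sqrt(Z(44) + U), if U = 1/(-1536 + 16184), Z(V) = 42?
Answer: -12991 + sqrt(2252924654)/7324 ≈ -12985.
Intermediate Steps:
U = 1/14648 ≈ 6.8269e-5
-12991 + sqrt(Z(44) + U) = -12991 + sqrt(42 + 1/14648) = -12991 + sqrt(615217/14648) = -12991 + sqrt(2252924654)/7324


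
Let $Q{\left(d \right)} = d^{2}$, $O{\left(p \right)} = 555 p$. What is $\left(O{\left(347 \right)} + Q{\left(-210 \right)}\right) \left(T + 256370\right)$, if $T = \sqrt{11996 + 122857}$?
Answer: $60678933450 + 236685 \sqrt{134853} \approx 6.0766 \cdot 10^{10}$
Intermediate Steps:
$T = \sqrt{134853} \approx 367.22$
$\left(O{\left(347 \right)} + Q{\left(-210 \right)}\right) \left(T + 256370\right) = \left(555 \cdot 347 + \left(-210\right)^{2}\right) \left(\sqrt{134853} + 256370\right) = \left(192585 + 44100\right) \left(256370 + \sqrt{134853}\right) = 236685 \left(256370 + \sqrt{134853}\right) = 60678933450 + 236685 \sqrt{134853}$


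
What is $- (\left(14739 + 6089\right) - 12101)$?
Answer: $-8727$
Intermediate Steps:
$- (\left(14739 + 6089\right) - 12101) = - (20828 - 12101) = \left(-1\right) 8727 = -8727$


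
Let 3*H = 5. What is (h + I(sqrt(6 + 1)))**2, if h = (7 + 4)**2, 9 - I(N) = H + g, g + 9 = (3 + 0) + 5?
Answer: 150544/9 ≈ 16727.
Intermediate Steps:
H = 5/3 (H = (1/3)*5 = 5/3 ≈ 1.6667)
g = -1 (g = -9 + ((3 + 0) + 5) = -9 + (3 + 5) = -9 + 8 = -1)
I(N) = 25/3 (I(N) = 9 - (5/3 - 1) = 9 - 1*2/3 = 9 - 2/3 = 25/3)
h = 121 (h = 11**2 = 121)
(h + I(sqrt(6 + 1)))**2 = (121 + 25/3)**2 = (388/3)**2 = 150544/9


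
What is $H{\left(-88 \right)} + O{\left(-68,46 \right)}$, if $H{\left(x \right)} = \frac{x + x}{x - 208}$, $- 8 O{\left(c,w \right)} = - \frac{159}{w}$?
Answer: $\frac{13979}{13616} \approx 1.0267$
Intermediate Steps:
$O{\left(c,w \right)} = \frac{159}{8 w}$ ($O{\left(c,w \right)} = - \frac{\left(-159\right) \frac{1}{w}}{8} = \frac{159}{8 w}$)
$H{\left(x \right)} = \frac{2 x}{-208 + x}$
$H{\left(-88 \right)} + O{\left(-68,46 \right)} = 2 \left(-88\right) \frac{1}{-208 - 88} + \frac{159}{8 \cdot 46} = 2 \left(-88\right) \frac{1}{-296} + \frac{159}{8} \cdot \frac{1}{46} = 2 \left(-88\right) \left(- \frac{1}{296}\right) + \frac{159}{368} = \frac{22}{37} + \frac{159}{368} = \frac{13979}{13616}$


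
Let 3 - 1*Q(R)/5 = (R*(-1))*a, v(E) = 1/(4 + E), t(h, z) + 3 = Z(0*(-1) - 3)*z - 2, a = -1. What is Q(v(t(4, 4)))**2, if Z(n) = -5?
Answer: 102400/441 ≈ 232.20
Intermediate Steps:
t(h, z) = -5 - 5*z (t(h, z) = -3 + (-5*z - 2) = -3 + (-2 - 5*z) = -5 - 5*z)
Q(R) = 15 - 5*R (Q(R) = 15 - 5*R*(-1)*(-1) = 15 - 5*(-R)*(-1) = 15 - 5*R)
Q(v(t(4, 4)))**2 = (15 - 5/(4 + (-5 - 5*4)))**2 = (15 - 5/(4 + (-5 - 20)))**2 = (15 - 5/(4 - 25))**2 = (15 - 5/(-21))**2 = (15 - 5*(-1/21))**2 = (15 + 5/21)**2 = (320/21)**2 = 102400/441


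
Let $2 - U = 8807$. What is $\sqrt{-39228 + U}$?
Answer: $9 i \sqrt{593} \approx 219.16 i$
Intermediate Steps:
$U = -8805$ ($U = 2 - 8807 = -8805$)
$\sqrt{-39228 + U} = \sqrt{-39228 - 8805} = \sqrt{-48033} = 9 i \sqrt{593}$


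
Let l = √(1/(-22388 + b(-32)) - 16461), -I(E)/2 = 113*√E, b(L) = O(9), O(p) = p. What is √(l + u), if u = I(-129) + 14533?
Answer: √(7278411842653 - 113185238866*I*√129 + 89516*I*√515249508305)/22379 ≈ 120.97 - 10.079*I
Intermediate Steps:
b(L) = 9
I(E) = -226*√E
u = 14533 - 226*I*√129 (u = -226*I*√129 + 14533 = 14533 - 226*I*√129 ≈ 14533.0 - 2566.9*I)
l = 4*I*√515249508305/22379 (l = √(1/(-22388 + 9) - 16461) = √(1/(-22379) - 16461) = √(-1/22379 - 16461) = √(-368380720/22379) = 4*I*√515249508305/22379 ≈ 128.3*I)
√(l + u) = √(4*I*√515249508305/22379 + (14533 - 226*I*√129)) = √(14533 - 226*I*√129 + 4*I*√515249508305/22379)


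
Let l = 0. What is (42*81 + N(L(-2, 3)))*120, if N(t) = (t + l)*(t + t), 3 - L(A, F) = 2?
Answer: 408480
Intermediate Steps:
L(A, F) = 1 (L(A, F) = 3 - 1*2 = 3 - 2 = 1)
N(t) = 2*t² (N(t) = (t + 0)*(t + t) = t*(2*t) = 2*t²)
(42*81 + N(L(-2, 3)))*120 = (42*81 + 2*1²)*120 = (3402 + 2*1)*120 = (3402 + 2)*120 = 3404*120 = 408480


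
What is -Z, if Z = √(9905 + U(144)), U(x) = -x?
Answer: -√9761 ≈ -98.798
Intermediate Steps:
Z = √9761 (Z = √(9905 - 1*144) = √(9905 - 144) = √9761 ≈ 98.798)
-Z = -√9761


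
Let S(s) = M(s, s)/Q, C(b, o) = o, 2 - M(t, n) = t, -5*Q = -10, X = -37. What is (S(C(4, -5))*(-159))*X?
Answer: 41181/2 ≈ 20591.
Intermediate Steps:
Q = 2 (Q = -1/5*(-10) = 2)
M(t, n) = 2 - t
S(s) = 1 - s/2 (S(s) = (2 - s)/2 = (2 - s)*(1/2) = 1 - s/2)
(S(C(4, -5))*(-159))*X = ((1 - 1/2*(-5))*(-159))*(-37) = ((1 + 5/2)*(-159))*(-37) = ((7/2)*(-159))*(-37) = -1113/2*(-37) = 41181/2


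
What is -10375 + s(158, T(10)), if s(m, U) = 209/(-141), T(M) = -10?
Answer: -1463084/141 ≈ -10376.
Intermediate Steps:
s(m, U) = -209/141 (s(m, U) = 209*(-1/141) = -209/141)
-10375 + s(158, T(10)) = -10375 - 209/141 = -1463084/141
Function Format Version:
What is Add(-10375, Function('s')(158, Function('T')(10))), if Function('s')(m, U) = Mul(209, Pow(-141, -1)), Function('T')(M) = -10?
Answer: Rational(-1463084, 141) ≈ -10376.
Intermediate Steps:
Function('s')(m, U) = Rational(-209, 141) (Function('s')(m, U) = Mul(209, Rational(-1, 141)) = Rational(-209, 141))
Add(-10375, Function('s')(158, Function('T')(10))) = Add(-10375, Rational(-209, 141)) = Rational(-1463084, 141)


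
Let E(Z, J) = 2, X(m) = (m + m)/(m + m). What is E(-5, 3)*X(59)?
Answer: 2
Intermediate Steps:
X(m) = 1 (X(m) = (2*m)/((2*m)) = (2*m)*(1/(2*m)) = 1)
E(-5, 3)*X(59) = 2*1 = 2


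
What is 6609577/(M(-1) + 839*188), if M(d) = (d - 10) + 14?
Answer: 6609577/157735 ≈ 41.903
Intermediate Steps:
M(d) = 4 + d (M(d) = (-10 + d) + 14 = 4 + d)
6609577/(M(-1) + 839*188) = 6609577/((4 - 1) + 839*188) = 6609577/(3 + 157732) = 6609577/157735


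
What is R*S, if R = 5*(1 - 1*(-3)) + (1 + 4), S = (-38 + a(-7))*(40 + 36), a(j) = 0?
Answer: -72200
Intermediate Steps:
S = -2888 (S = (-38 + 0)*(40 + 36) = -38*76 = -2888)
R = 25 (R = 5*(1 + 3) + 5 = 5*4 + 5 = 20 + 5 = 25)
R*S = 25*(-2888) = -72200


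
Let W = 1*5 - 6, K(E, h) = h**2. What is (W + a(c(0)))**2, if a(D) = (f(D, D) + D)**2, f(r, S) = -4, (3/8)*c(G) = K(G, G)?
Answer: 225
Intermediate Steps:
c(G) = 8*G**2/3
a(D) = (-4 + D)**2
W = -1 (W = 5 - 6 = -1)
(W + a(c(0)))**2 = (-1 + (-4 + (8/3)*0**2)**2)**2 = (-1 + (-4 + (8/3)*0)**2)**2 = (-1 + (-4 + 0)**2)**2 = (-1 + (-4)**2)**2 = (-1 + 16)**2 = 15**2 = 225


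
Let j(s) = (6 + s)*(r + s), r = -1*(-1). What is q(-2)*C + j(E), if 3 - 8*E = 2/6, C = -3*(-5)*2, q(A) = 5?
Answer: 1426/9 ≈ 158.44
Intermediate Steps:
r = 1
C = 30 (C = 15*2 = 30)
E = 1/3 (E = 3/8 - 1/(4*6) = 3/8 - 1/8*1/3 = 3/8 - 1/24 = 1/3 ≈ 0.33333)
j(s) = (1 + s)*(6 + s) (j(s) = (6 + s)*(1 + s) = (1 + s)*(6 + s))
q(-2)*C + j(E) = 5*30 + (6 + (1/3)**2 + 7*(1/3)) = 150 + (6 + 1/9 + 7/3) = 150 + 76/9 = 1426/9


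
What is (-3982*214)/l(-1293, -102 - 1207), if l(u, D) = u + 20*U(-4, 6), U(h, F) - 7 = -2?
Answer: 852148/1193 ≈ 714.29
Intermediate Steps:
U(h, F) = 5 (U(h, F) = 7 - 2 = 5)
l(u, D) = 100 + u (l(u, D) = u + 20*5 = u + 100 = 100 + u)
(-3982*214)/l(-1293, -102 - 1207) = (-3982*214)/(100 - 1293) = -852148/(-1193) = -852148*(-1/1193) = 852148/1193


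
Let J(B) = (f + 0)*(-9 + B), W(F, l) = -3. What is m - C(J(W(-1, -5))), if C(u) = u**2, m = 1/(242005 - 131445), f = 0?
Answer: 1/110560 ≈ 9.0449e-6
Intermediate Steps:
J(B) = 0 (J(B) = (0 + 0)*(-9 + B) = 0*(-9 + B) = 0)
m = 1/110560 ≈ 9.0449e-6
m - C(J(W(-1, -5))) = 1/110560 - 1*0**2 = 1/110560 - 1*0 = 1/110560 + 0 = 1/110560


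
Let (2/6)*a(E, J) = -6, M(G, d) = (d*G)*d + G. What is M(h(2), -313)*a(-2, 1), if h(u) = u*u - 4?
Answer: 0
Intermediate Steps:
h(u) = -4 + u² (h(u) = u² - 4 = -4 + u²)
M(G, d) = G + G*d² (M(G, d) = (G*d)*d + G = G*d² + G = G + G*d²)
a(E, J) = -18 (a(E, J) = 3*(-6) = -18)
M(h(2), -313)*a(-2, 1) = ((-4 + 2²)*(1 + (-313)²))*(-18) = ((-4 + 4)*(1 + 97969))*(-18) = (0*97970)*(-18) = 0*(-18) = 0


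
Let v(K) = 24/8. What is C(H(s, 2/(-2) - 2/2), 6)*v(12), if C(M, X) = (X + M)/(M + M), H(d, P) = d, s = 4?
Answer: 15/4 ≈ 3.7500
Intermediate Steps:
v(K) = 3 (v(K) = 24*(⅛) = 3)
C(M, X) = (M + X)/(2*M) (C(M, X) = (M + X)/((2*M)) = (M + X)*(1/(2*M)) = (M + X)/(2*M))
C(H(s, 2/(-2) - 2/2), 6)*v(12) = ((½)*(4 + 6)/4)*3 = ((½)*(¼)*10)*3 = (5/4)*3 = 15/4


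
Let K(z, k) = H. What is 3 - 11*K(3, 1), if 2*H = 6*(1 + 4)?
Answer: -162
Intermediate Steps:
H = 15 (H = (6*(1 + 4))/2 = (6*5)/2 = (1/2)*30 = 15)
K(z, k) = 15
3 - 11*K(3, 1) = 3 - 11*15 = 3 - 165 = -162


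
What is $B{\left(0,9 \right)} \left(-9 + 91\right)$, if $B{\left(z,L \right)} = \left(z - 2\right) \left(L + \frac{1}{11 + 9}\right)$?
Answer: $- \frac{7421}{5} \approx -1484.2$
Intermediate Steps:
$B{\left(z,L \right)} = \left(-2 + z\right) \left(\frac{1}{20} + L\right)$ ($B{\left(z,L \right)} = \left(-2 + z\right) \left(L + \frac{1}{20}\right) = \left(-2 + z\right) \left(\frac{1}{20} + L\right)$)
$B{\left(0,9 \right)} \left(-9 + 91\right) = \left(- \frac{1}{10} - 18 + \frac{1}{20} \cdot 0 + 9 \cdot 0\right) \left(-9 + 91\right) = \left(- \frac{1}{10} - 18 + 0 + 0\right) 82 = \left(- \frac{181}{10}\right) 82 = - \frac{7421}{5}$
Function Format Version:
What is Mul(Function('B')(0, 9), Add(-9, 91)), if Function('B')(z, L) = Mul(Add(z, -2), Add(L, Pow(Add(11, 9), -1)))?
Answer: Rational(-7421, 5) ≈ -1484.2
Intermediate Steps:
Function('B')(z, L) = Mul(Add(-2, z), Add(Rational(1, 20), L)) (Function('B')(z, L) = Mul(Add(-2, z), Add(L, Pow(20, -1))) = Mul(Add(-2, z), Add(L, Rational(1, 20))) = Mul(Add(-2, z), Add(Rational(1, 20), L)))
Mul(Function('B')(0, 9), Add(-9, 91)) = Mul(Add(Rational(-1, 10), Mul(-2, 9), Mul(Rational(1, 20), 0), Mul(9, 0)), Add(-9, 91)) = Mul(Add(Rational(-1, 10), -18, 0, 0), 82) = Mul(Rational(-181, 10), 82) = Rational(-7421, 5)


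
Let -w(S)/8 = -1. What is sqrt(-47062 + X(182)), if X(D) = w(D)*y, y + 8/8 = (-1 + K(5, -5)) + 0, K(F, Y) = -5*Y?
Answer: I*sqrt(46878) ≈ 216.51*I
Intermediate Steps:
w(S) = 8 (w(S) = -8*(-1) = 8)
y = 23 (y = -1 + ((-1 - 5*(-5)) + 0) = -1 + ((-1 + 25) + 0) = -1 + (24 + 0) = -1 + 24 = 23)
X(D) = 184 (X(D) = 8*23 = 184)
sqrt(-47062 + X(182)) = sqrt(-47062 + 184) = sqrt(-46878) = I*sqrt(46878)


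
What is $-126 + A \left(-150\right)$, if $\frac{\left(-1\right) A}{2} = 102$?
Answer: $30474$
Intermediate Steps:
$A = -204$ ($A = \left(-2\right) 102 = -204$)
$-126 + A \left(-150\right) = -126 - -30600 = -126 + 30600 = 30474$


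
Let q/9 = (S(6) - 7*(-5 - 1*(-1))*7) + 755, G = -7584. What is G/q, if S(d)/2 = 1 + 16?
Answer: -2528/2955 ≈ -0.85550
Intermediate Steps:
S(d) = 34 (S(d) = 2*(1 + 16) = 2*17 = 34)
q = 8865 (q = 9*((34 - 7*(-5 - 1*(-1))*7) + 755) = 9*((34 - 7*(-5 + 1)*7) + 755) = 9*((34 - 7*(-4)*7) + 755) = 9*((34 + 28*7) + 755) = 9*((34 + 196) + 755) = 9*(230 + 755) = 9*985 = 8865)
G/q = -7584/8865 = -7584*1/8865 = -2528/2955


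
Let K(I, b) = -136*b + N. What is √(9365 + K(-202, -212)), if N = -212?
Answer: √37985 ≈ 194.90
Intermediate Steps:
K(I, b) = -212 - 136*b (K(I, b) = -136*b - 212 = -212 - 136*b)
√(9365 + K(-202, -212)) = √(9365 + (-212 - 136*(-212))) = √(9365 + (-212 + 28832)) = √(9365 + 28620) = √37985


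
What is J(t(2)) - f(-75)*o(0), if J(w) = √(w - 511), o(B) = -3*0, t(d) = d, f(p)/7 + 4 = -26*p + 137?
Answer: I*√509 ≈ 22.561*I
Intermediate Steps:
f(p) = 931 - 182*p (f(p) = -28 + 7*(-26*p + 137) = -28 + 7*(137 - 26*p) = -28 + (959 - 182*p) = 931 - 182*p)
o(B) = 0
J(w) = √(-511 + w)
J(t(2)) - f(-75)*o(0) = √(-511 + 2) - (931 - 182*(-75))*0 = √(-509) - (931 + 13650)*0 = I*√509 - 14581*0 = I*√509 - 1*0 = I*√509 + 0 = I*√509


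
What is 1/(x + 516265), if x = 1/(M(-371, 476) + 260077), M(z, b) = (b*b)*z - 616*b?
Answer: 84092835/43414187461274 ≈ 1.9370e-6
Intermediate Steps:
M(z, b) = -616*b + z*b² (M(z, b) = b²*z - 616*b = z*b² - 616*b = -616*b + z*b²)
x = -1/84092835 (x = 1/(476*(-616 + 476*(-371)) + 260077) = 1/(476*(-616 - 176596) + 260077) = 1/(476*(-177212) + 260077) = 1/(-84352912 + 260077) = 1/(-84092835) = -1/84092835 ≈ -1.1892e-8)
1/(x + 516265) = 1/(-1/84092835 + 516265) = 1/(43414187461274/84092835) = 84092835/43414187461274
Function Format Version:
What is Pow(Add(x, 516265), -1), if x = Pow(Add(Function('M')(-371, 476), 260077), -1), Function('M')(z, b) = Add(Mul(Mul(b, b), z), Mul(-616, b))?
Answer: Rational(84092835, 43414187461274) ≈ 1.9370e-6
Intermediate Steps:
Function('M')(z, b) = Add(Mul(-616, b), Mul(z, Pow(b, 2))) (Function('M')(z, b) = Add(Mul(Pow(b, 2), z), Mul(-616, b)) = Add(Mul(z, Pow(b, 2)), Mul(-616, b)) = Add(Mul(-616, b), Mul(z, Pow(b, 2))))
x = Rational(-1, 84092835) (x = Pow(Add(Mul(476, Add(-616, Mul(476, -371))), 260077), -1) = Pow(Add(Mul(476, Add(-616, -176596)), 260077), -1) = Pow(Add(Mul(476, -177212), 260077), -1) = Pow(Add(-84352912, 260077), -1) = Pow(-84092835, -1) = Rational(-1, 84092835) ≈ -1.1892e-8)
Pow(Add(x, 516265), -1) = Pow(Add(Rational(-1, 84092835), 516265), -1) = Pow(Rational(43414187461274, 84092835), -1) = Rational(84092835, 43414187461274)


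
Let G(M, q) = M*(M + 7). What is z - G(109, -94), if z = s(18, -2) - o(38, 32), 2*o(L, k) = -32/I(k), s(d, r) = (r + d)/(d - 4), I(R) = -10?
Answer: -442556/35 ≈ -12644.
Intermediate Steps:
s(d, r) = (d + r)/(-4 + d)
G(M, q) = M*(7 + M)
o(L, k) = 8/5 (o(L, k) = (-32/(-10))/2 = (-32*(-⅒))/2 = (½)*(16/5) = 8/5)
z = -16/35 (z = (18 - 2)/(-4 + 18) - 1*8/5 = 16/14 - 8/5 = (1/14)*16 - 8/5 = 8/7 - 8/5 = -16/35 ≈ -0.45714)
z - G(109, -94) = -16/35 - 109*(7 + 109) = -16/35 - 109*116 = -16/35 - 1*12644 = -16/35 - 12644 = -442556/35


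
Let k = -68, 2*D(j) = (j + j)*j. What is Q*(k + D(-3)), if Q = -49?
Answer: 2891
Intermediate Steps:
D(j) = j**2 (D(j) = ((j + j)*j)/2 = ((2*j)*j)/2 = (2*j**2)/2 = j**2)
Q*(k + D(-3)) = -49*(-68 + (-3)**2) = -49*(-68 + 9) = -49*(-59) = 2891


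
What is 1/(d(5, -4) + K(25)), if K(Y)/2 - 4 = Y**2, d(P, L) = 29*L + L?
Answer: 1/1138 ≈ 0.00087873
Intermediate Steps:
d(P, L) = 30*L
K(Y) = 8 + 2*Y**2
1/(d(5, -4) + K(25)) = 1/(30*(-4) + (8 + 2*25**2)) = 1/(-120 + (8 + 2*625)) = 1/(-120 + (8 + 1250)) = 1/(-120 + 1258) = 1/1138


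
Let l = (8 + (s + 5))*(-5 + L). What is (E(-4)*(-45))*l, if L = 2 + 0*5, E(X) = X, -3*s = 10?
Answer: -5220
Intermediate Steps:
s = -10/3 (s = -1/3*10 = -10/3 ≈ -3.3333)
L = 2 (L = 2 + 0 = 2)
l = -29 (l = (8 + (-10/3 + 5))*(-5 + 2) = (8 + 5/3)*(-3) = (29/3)*(-3) = -29)
(E(-4)*(-45))*l = -4*(-45)*(-29) = 180*(-29) = -5220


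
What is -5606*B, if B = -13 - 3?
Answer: 89696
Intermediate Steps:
B = -16
-5606*B = -5606*(-16) = 89696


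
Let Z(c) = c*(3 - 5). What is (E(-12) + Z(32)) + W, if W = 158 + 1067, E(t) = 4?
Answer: 1165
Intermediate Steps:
Z(c) = -2*c (Z(c) = c*(-2) = -2*c)
W = 1225
(E(-12) + Z(32)) + W = (4 - 2*32) + 1225 = (4 - 64) + 1225 = -60 + 1225 = 1165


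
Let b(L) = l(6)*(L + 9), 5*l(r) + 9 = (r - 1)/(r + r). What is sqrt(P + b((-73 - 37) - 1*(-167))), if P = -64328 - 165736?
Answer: I*sqrt(23017730)/10 ≈ 479.77*I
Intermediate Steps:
l(r) = -9/5 + (-1 + r)/(10*r) (l(r) = -9/5 + ((r - 1)/(r + r))/5 = -9/5 + ((-1 + r)/((2*r)))/5 = -9/5 + ((-1 + r)*(1/(2*r)))/5 = -9/5 + ((-1 + r)/(2*r))/5 = -9/5 + (-1 + r)/(10*r))
P = -230064
b(L) = -309/20 - 103*L/60 (b(L) = ((1/10)*(-1 - 17*6)/6)*(L + 9) = ((1/10)*(1/6)*(-1 - 102))*(9 + L) = ((1/10)*(1/6)*(-103))*(9 + L) = -103*(9 + L)/60 = -309/20 - 103*L/60)
sqrt(P + b((-73 - 37) - 1*(-167))) = sqrt(-230064 + (-309/20 - 103*((-73 - 37) - 1*(-167))/60)) = sqrt(-230064 + (-309/20 - 103*(-110 + 167)/60)) = sqrt(-230064 + (-309/20 - 103/60*57)) = sqrt(-230064 + (-309/20 - 1957/20)) = sqrt(-230064 - 1133/10) = sqrt(-2301773/10) = I*sqrt(23017730)/10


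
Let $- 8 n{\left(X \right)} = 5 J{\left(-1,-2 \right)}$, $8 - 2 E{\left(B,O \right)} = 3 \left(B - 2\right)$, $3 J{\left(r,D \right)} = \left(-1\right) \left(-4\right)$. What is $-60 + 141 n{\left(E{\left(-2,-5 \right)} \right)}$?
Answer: $- \frac{355}{2} \approx -177.5$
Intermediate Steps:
$J{\left(r,D \right)} = \frac{4}{3}$ ($J{\left(r,D \right)} = \frac{\left(-1\right) \left(-4\right)}{3} = \frac{1}{3} \cdot 4 = \frac{4}{3}$)
$E{\left(B,O \right)} = 7 - \frac{3 B}{2}$ ($E{\left(B,O \right)} = 4 - \frac{3 \left(B - 2\right)}{2} = 4 - \frac{3 \left(-2 + B\right)}{2} = 4 - \frac{-6 + 3 B}{2} = 4 - \left(-3 + \frac{3 B}{2}\right) = 7 - \frac{3 B}{2}$)
$n{\left(X \right)} = - \frac{5}{6}$ ($n{\left(X \right)} = - \frac{5 \cdot \frac{4}{3}}{8} = \left(- \frac{1}{8}\right) \frac{20}{3} = - \frac{5}{6}$)
$-60 + 141 n{\left(E{\left(-2,-5 \right)} \right)} = -60 + 141 \left(- \frac{5}{6}\right) = -60 - \frac{235}{2} = - \frac{355}{2}$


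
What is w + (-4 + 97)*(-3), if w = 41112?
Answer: 40833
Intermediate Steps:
w + (-4 + 97)*(-3) = 41112 + (-4 + 97)*(-3) = 41112 + 93*(-3) = 41112 - 279 = 40833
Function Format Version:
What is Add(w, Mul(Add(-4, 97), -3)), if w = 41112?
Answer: 40833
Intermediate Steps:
Add(w, Mul(Add(-4, 97), -3)) = Add(41112, Mul(Add(-4, 97), -3)) = Add(41112, Mul(93, -3)) = Add(41112, -279) = 40833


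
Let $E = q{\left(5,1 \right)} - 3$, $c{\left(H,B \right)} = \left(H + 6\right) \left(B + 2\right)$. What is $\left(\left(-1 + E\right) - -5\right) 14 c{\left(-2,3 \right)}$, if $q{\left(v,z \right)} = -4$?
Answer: $-840$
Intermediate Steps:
$c{\left(H,B \right)} = \left(2 + B\right) \left(6 + H\right)$ ($c{\left(H,B \right)} = \left(6 + H\right) \left(2 + B\right) = \left(2 + B\right) \left(6 + H\right)$)
$E = -7$ ($E = -4 - 3 = -7$)
$\left(\left(-1 + E\right) - -5\right) 14 c{\left(-2,3 \right)} = \left(\left(-1 - 7\right) - -5\right) 14 \left(12 + 2 \left(-2\right) + 6 \cdot 3 + 3 \left(-2\right)\right) = \left(-8 + 5\right) 14 \left(12 - 4 + 18 - 6\right) = \left(-3\right) 14 \cdot 20 = \left(-42\right) 20 = -840$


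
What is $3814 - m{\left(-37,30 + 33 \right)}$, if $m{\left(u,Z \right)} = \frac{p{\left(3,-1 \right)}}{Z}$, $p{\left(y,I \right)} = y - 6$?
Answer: $\frac{80095}{21} \approx 3814.0$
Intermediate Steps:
$p{\left(y,I \right)} = -6 + y$ ($p{\left(y,I \right)} = y - 6 = -6 + y$)
$m{\left(u,Z \right)} = - \frac{3}{Z}$ ($m{\left(u,Z \right)} = \frac{-6 + 3}{Z} = - \frac{3}{Z}$)
$3814 - m{\left(-37,30 + 33 \right)} = 3814 - - \frac{3}{30 + 33} = 3814 - - \frac{3}{63} = 3814 - \left(-3\right) \frac{1}{63} = 3814 - - \frac{1}{21} = 3814 + \frac{1}{21} = \frac{80095}{21}$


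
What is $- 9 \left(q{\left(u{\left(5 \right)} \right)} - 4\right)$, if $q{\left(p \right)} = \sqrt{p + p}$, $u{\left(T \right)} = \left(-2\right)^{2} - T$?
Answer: $36 - 9 i \sqrt{2} \approx 36.0 - 12.728 i$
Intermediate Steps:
$u{\left(T \right)} = 4 - T$
$q{\left(p \right)} = \sqrt{2} \sqrt{p}$ ($q{\left(p \right)} = \sqrt{2 p} = \sqrt{2} \sqrt{p}$)
$- 9 \left(q{\left(u{\left(5 \right)} \right)} - 4\right) = - 9 \left(\sqrt{2} \sqrt{4 - 5} - 4\right) = - 9 \left(\sqrt{2} \sqrt{-1} - 4\right) = - 9 \left(\sqrt{2} i - 4\right) = - 9 \left(i \sqrt{2} - 4\right) = - 9 \left(-4 + i \sqrt{2}\right) = 36 - 9 i \sqrt{2}$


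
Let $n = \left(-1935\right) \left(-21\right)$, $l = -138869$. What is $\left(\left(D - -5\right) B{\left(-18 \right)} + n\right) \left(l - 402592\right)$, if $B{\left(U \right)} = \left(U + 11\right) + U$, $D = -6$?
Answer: $-22015804260$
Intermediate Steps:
$B{\left(U \right)} = 11 + 2 U$ ($B{\left(U \right)} = \left(11 + U\right) + U = 11 + 2 U$)
$n = 40635$
$\left(\left(D - -5\right) B{\left(-18 \right)} + n\right) \left(l - 402592\right) = \left(\left(-6 - -5\right) \left(11 + 2 \left(-18\right)\right) + 40635\right) \left(-138869 - 402592\right) = \left(\left(-6 + 5\right) \left(11 - 36\right) + 40635\right) \left(-541461\right) = \left(\left(-1\right) \left(-25\right) + 40635\right) \left(-541461\right) = \left(25 + 40635\right) \left(-541461\right) = 40660 \left(-541461\right) = -22015804260$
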